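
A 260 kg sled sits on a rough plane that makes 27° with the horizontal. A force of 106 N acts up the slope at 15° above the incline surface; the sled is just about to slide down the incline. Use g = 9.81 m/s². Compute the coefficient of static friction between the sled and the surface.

μ ≈ 0.470

On the verge of sliding down the incline, friction is at its maximum μN and acts up the slope.
Perpendicular to incline: N = W cos 27° − P sin 15° = 2273 − 27.43 = 2245 N.
Along incline: P cos 15° + μN = W sin 27° → μ = (W sin 27° − P cos 15°) / N = 0.4701.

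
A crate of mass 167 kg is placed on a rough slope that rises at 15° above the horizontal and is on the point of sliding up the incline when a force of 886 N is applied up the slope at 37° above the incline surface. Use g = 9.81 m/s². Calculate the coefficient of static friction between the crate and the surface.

μ ≈ 0.270

On the verge of sliding up the incline, friction is at its maximum μN and acts down the slope.
Perpendicular to incline: N = W cos 15° − P sin 37° = 1582 − 533.2 = 1049 N.
Along incline: P cos 37° − μN = W sin 15° → μ = −(W sin 15° − P cos 37°) / N = 0.2703.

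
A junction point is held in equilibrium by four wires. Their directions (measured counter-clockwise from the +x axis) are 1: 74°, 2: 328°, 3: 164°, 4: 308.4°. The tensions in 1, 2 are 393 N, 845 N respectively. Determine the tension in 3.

T_3 ≈ 1040 N

Resolve: ΣF_x = 393 cos 74° + 845 cos 328° + T_3 cos 164° + T_4 cos 308.4° = 0.
        ΣF_y = 393 sin 74° + 845 sin 328° + T_3 sin 164° + T_4 sin 308.4° = 0.
The known terms sum to (824.9, -70.01) N, so -0.9613 T_3 + 0.6211 T_4 = -824.9 and 0.2756 T_3 − 0.7837 T_4 = 70.01.
Solving simultaneously: T_3 = 1036 N, T_4 = 275 N.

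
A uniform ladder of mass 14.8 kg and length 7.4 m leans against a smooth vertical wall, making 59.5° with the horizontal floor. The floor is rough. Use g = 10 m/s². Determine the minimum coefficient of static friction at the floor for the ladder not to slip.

ΣF_y = 0: N_floor = 14.8×10 = 148 N.
Torques about the foot: N_wall · 7.4 sin 59.5° = 14.8×10×3.7 cos 59.5° → N_wall = 43.589 N.
ΣF_x = 0: f_floor = N_wall = 43.589 N.
μ_min = f_floor / N_floor = 43.589 / 148 = 0.2945.

μ_min ≈ 0.295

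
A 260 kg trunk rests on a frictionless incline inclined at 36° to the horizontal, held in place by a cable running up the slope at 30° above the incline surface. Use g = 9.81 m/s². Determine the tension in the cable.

Take axes along and perpendicular to the incline. Weight components: W sin 36° = 1499 N down-slope, W cos 36° = 2063 N into the surface.
Along incline: T cos 30° = W sin 36° → T = 1731 N.
Perpendicular: N = W cos 36° − T sin 30° = 1198 N.

T ≈ 1730 N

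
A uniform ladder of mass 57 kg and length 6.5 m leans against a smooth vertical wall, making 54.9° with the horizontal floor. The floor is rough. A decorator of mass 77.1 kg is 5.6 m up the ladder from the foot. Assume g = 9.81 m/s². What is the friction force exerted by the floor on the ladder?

Torques about the foot: N_wall · 6.5 sin 54.9° = 57×9.81×3.25 cos 54.9° + 77.1×9.81×5.6 cos 54.9° → N_wall = 654.47 N.
ΣF_x = 0: f_floor = N_wall = 654.47 N.

f ≈ 654 N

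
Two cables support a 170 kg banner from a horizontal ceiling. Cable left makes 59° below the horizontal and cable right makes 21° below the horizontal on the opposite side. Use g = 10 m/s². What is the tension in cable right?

T_right ≈ 889 N

Weight W = 170 × 10 = 1700 N acts straight down.
Horizontal: T_left cos 59° = T_right cos 21°  →  T_left = 1.813 T_right.
Vertical: T_left sin 59° + T_right sin 21° = 1700.
Substituting the horizontal relation into the vertical equation gives 1.912 T_right = 1700, so T_right = 889.1 N.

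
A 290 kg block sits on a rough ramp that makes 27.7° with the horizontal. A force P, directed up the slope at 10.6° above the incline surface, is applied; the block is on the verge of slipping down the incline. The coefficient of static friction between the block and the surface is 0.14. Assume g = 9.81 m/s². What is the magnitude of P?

On the verge of sliding down the incline, friction equals μN and acts up the slope.
Perpendicular: N + P sin 10.6° = W cos 27.7° = 2519 N.
Along incline: P cos 10.6° + μN = W sin 27.7° with W sin 27.7° = 1322 N.
Solving the pair for P and N: P = 1013 N, N = 2332 N (and f = μN = 326.5 N).

P ≈ 1010 N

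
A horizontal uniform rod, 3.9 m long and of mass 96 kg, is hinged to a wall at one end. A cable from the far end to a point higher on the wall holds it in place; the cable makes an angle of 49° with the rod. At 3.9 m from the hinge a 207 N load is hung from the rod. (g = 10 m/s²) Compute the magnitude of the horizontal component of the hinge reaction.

Take torques about the hinge: T sin 49° · 3.9 = 96×10×1.95 + 207×3.9 = 2679.3 N·m.
So T = 2679.3 / (0.7547 × 3.9) = 910.28 N.
ΣF_x = 0: H_x = T cos 49° = 597.2 N.

H_x ≈ 597 N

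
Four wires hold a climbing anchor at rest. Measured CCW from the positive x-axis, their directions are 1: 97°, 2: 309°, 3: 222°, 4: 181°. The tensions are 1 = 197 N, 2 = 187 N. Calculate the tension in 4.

T_4 ≈ 38.7 N

Resolve: ΣF_x = 197 cos 97° + 187 cos 309° + T_3 cos 222° + T_4 cos 181° = 0.
        ΣF_y = 197 sin 97° + 187 sin 309° + T_3 sin 222° + T_4 sin 181° = 0.
The known terms sum to (93.67, 50.21) N, so -0.7431 T_3 − 0.9998 T_4 = -93.67 and -0.6691 T_3 − 0.0175 T_4 = -50.21.
Solving simultaneously: T_3 = 74.02 N, T_4 = 38.67 N.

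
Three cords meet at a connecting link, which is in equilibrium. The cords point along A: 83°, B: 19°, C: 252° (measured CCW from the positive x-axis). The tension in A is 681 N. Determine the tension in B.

T_B ≈ 163 N

Resolve: ΣF_x = 681 cos 83° + T_B cos 19° + T_C cos 252° = 0.
        ΣF_y = 681 sin 83° + T_B sin 19° + T_C sin 252° = 0.
The known terms sum to (82.99, 675.9) N, so 0.9455 T_B − 0.3090 T_C = -82.99 and 0.3256 T_B − 0.9511 T_C = -675.9.
Solving simultaneously: T_B = 162.7 N, T_C = 766.4 N.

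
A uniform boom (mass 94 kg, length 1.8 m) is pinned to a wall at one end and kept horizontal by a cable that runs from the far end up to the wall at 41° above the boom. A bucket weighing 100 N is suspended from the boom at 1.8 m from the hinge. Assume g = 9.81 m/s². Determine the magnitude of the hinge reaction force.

Take torques about the hinge: T sin 41° · 1.8 = 94×9.81×0.9 + 100×1.8 = 1009.9 N·m.
So T = 1009.9 / (0.6561 × 1.8) = 855.21 N.
ΣF_x = 0: H_x = T cos 41° = 645.44 N.
ΣF_y = 0: H_y = (94×9.81 + 100) − T sin 41° = 1022.1 − 561.07 = 461.07 N.
|H| = √(H_x² + H_y²) = √((645.44)² + (461.07)²) = 793.21 N.

|H| ≈ 793 N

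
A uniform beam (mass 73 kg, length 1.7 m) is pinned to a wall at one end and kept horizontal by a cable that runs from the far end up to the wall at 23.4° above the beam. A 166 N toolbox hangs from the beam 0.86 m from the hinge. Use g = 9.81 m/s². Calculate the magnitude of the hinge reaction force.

Take torques about the hinge: T sin 23.4° · 1.7 = 73×9.81×0.85 + 166×0.86 = 751.47 N·m.
So T = 751.47 / (0.3971 × 1.7) = 1113 N.
ΣF_x = 0: H_x = T cos 23.4° = 1021.5 N.
ΣF_y = 0: H_y = (73×9.81 + 166) − T sin 23.4° = 882.13 − 442.04 = 440.09 N.
|H| = √(H_x² + H_y²) = √((1021.5)² + (440.09)²) = 1112.3 N.

|H| ≈ 1110 N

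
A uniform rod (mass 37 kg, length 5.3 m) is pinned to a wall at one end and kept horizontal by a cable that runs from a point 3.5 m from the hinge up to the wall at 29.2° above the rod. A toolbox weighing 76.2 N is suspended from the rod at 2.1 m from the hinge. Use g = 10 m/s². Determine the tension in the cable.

Take torques about the hinge: T sin 29.2° · 3.5 = 37×10×2.65 + 76.2×2.1 = 1140.5 N·m.
So T = 1140.5 / (0.4879 × 3.5) = 667.94 N.

T ≈ 668 N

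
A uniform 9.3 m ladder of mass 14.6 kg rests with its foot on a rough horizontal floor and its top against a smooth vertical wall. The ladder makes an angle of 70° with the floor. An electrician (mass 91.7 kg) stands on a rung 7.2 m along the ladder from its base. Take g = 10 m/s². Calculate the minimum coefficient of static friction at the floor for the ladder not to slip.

ΣF_y = 0: N_floor = 14.6×10 + 91.7×10 = 1063 N.
Torques about the foot: N_wall · 9.3 sin 70° = 14.6×10×4.65 cos 70° + 91.7×10×7.2 cos 70° → N_wall = 284.97 N.
ΣF_x = 0: f_floor = N_wall = 284.97 N.
μ_min = f_floor / N_floor = 284.97 / 1063 = 0.2681.

μ_min ≈ 0.268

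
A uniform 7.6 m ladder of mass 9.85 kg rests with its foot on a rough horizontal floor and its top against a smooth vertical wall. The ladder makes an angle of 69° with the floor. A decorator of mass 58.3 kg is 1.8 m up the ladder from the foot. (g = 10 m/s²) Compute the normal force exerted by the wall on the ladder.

N_wall ≈ 71.9 N

Torques about the foot: N_wall · 7.6 sin 69° = 9.85×10×3.8 cos 69° + 58.3×10×1.8 cos 69° → N_wall = 71.909 N.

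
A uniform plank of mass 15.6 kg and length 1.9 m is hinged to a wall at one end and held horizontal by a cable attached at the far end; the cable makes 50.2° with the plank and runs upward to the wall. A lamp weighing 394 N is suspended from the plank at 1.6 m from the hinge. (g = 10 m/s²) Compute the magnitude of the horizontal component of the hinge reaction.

H_x ≈ 341 N

Take torques about the hinge: T sin 50.2° · 1.9 = 15.6×10×0.95 + 394×1.6 = 778.6 N·m.
So T = 778.6 / (0.7683 × 1.9) = 533.38 N.
ΣF_x = 0: H_x = T cos 50.2° = 341.42 N.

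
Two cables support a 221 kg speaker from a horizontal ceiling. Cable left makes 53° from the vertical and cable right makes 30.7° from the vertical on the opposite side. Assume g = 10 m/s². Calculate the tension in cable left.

Angles from the horizontal: cable left is 90° − 53° = 37°, cable right is 90° − 30.7° = 59.3°.
Weight W = 221 × 10 = 2210 N acts straight down.
Horizontal: T_left cos 37° = T_right cos 59.3°  →  T_right = 1.564 T_left.
Vertical: T_left sin 37° + T_right sin 59.3° = 2210.
Substituting the horizontal relation into the vertical equation gives 1.947 T_left = 2210, so T_left = 1135 N.

T_left ≈ 1140 N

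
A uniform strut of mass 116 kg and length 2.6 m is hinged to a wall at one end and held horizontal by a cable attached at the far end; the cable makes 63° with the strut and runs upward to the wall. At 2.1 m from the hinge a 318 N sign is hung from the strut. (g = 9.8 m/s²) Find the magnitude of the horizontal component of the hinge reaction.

H_x ≈ 420 N

Take torques about the hinge: T sin 63° · 2.6 = 116×9.8×1.3 + 318×2.1 = 2145.6 N·m.
So T = 2145.6 / (0.8910 × 2.6) = 926.2 N.
ΣF_x = 0: H_x = T cos 63° = 420.48 N.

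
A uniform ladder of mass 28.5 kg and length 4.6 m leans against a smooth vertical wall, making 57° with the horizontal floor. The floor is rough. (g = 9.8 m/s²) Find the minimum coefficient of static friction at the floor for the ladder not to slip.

ΣF_y = 0: N_floor = 28.5×9.8 = 279.3 N.
Torques about the foot: N_wall · 4.6 sin 57° = 28.5×9.8×2.3 cos 57° → N_wall = 90.69 N.
ΣF_x = 0: f_floor = N_wall = 90.69 N.
μ_min = f_floor / N_floor = 90.69 / 279.3 = 0.3247.

μ_min ≈ 0.325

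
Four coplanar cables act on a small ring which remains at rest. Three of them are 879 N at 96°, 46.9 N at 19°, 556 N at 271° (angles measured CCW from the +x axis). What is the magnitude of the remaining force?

Sum the known components: ΣF_x = -37.83 N, ΣF_y = 333.5 N.
For equilibrium the remaining force must supply (−ΣF_x, −ΣF_y) = (37.83, -333.5) N.
Magnitude = √((37.83)² + (-333.5)²) = 335.7 N; direction = atan2(-333.5, 37.83) = 276.5°.

F ≈ 336 N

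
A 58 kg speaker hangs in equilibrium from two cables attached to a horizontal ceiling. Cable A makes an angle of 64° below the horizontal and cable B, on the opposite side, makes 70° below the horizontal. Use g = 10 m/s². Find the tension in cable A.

T_A ≈ 276 N

Weight W = 58 × 10 = 580 N acts straight down.
Horizontal: T_A cos 64° = T_B cos 70°  →  T_B = 1.282 T_A.
Vertical: T_A sin 64° + T_B sin 70° = 580.
Substituting the horizontal relation into the vertical equation gives 2.103 T_A = 580, so T_A = 275.8 N.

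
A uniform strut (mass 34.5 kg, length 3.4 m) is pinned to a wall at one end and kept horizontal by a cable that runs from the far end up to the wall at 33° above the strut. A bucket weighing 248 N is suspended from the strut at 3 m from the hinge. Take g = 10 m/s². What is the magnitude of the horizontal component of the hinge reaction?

H_x ≈ 603 N

Take torques about the hinge: T sin 33° · 3.4 = 34.5×10×1.7 + 248×3 = 1330.5 N·m.
So T = 1330.5 / (0.5446 × 3.4) = 718.5 N.
ΣF_x = 0: H_x = T cos 33° = 602.59 N.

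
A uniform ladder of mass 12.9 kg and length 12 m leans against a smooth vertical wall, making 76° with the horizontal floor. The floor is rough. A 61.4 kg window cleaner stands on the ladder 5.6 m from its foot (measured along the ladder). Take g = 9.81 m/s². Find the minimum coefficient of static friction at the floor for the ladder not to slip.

ΣF_y = 0: N_floor = 12.9×9.81 + 61.4×9.81 = 728.88 N.
Torques about the foot: N_wall · 12 sin 76° = 12.9×9.81×6 cos 76° + 61.4×9.81×5.6 cos 76° → N_wall = 85.86 N.
ΣF_x = 0: f_floor = N_wall = 85.86 N.
μ_min = f_floor / N_floor = 85.86 / 728.88 = 0.1178.

μ_min ≈ 0.118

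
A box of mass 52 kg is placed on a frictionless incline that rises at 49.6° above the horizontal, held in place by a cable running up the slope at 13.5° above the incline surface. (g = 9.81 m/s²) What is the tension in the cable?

Take axes along and perpendicular to the incline. Weight components: W sin 49.6° = 388.5 N down-slope, W cos 49.6° = 330.6 N into the surface.
Along incline: T cos 13.5° = W sin 49.6° → T = 399.5 N.
Perpendicular: N = W cos 49.6° − T sin 13.5° = 237.4 N.

T ≈ 400 N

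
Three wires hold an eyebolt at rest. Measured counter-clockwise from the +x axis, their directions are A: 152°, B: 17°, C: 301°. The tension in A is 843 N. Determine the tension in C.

T_C ≈ 614 N

Resolve: ΣF_x = 843 cos 152° + T_B cos 17° + T_C cos 301° = 0.
        ΣF_y = 843 sin 152° + T_B sin 17° + T_C sin 301° = 0.
The known terms sum to (-744.3, 395.8) N, so 0.9563 T_B + 0.5150 T_C = 744.3 and 0.2924 T_B − 0.8572 T_C = -395.8.
Solving simultaneously: T_B = 447.5 N, T_C = 614.3 N.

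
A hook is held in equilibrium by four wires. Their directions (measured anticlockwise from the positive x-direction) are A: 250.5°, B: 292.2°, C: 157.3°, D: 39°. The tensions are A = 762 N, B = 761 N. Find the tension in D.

T_D ≈ 1480 N

Resolve: ΣF_x = 762 cos 250.5° + 761 cos 292.2° + T_C cos 157.3° + T_D cos 39° = 0.
        ΣF_y = 762 sin 250.5° + 761 sin 292.2° + T_C sin 157.3° + T_D sin 39° = 0.
The known terms sum to (33.18, -1423) N, so -0.9225 T_C + 0.7771 T_D = -33.18 and 0.3859 T_C + 0.6293 T_D = 1423.
Solving simultaneously: T_C = 1280 N, T_D = 1476 N.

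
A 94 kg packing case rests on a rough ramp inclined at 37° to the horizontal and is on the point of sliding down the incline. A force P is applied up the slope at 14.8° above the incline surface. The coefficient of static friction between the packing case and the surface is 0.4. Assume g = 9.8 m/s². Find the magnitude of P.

On the verge of sliding down the incline, friction equals μN and acts up the slope.
Perpendicular: N + P sin 14.8° = W cos 37° = 735.7 N.
Along incline: P cos 14.8° + μN = W sin 37° with W sin 37° = 554.4 N.
Solving the pair for P and N: P = 300.8 N, N = 658.9 N (and f = μN = 263.5 N).

P ≈ 301 N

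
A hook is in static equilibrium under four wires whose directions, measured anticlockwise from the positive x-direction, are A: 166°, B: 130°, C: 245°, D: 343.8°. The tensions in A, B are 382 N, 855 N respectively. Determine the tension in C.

Resolve: ΣF_x = 382 cos 166° + 855 cos 130° + T_C cos 245° + T_D cos 343.8° = 0.
        ΣF_y = 382 sin 166° + 855 sin 130° + T_C sin 245° + T_D sin 343.8° = 0.
The known terms sum to (-920.2, 747.4) N, so -0.4226 T_C + 0.9603 T_D = 920.2 and -0.9063 T_C − 0.2790 T_D = -747.4.
Solving simultaneously: T_C = 466.5 N, T_D = 1164 N.

T_C ≈ 466 N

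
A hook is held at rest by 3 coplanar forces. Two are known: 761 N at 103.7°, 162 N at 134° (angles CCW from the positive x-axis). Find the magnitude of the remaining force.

Sum the known components: ΣF_x = -292.8 N, ΣF_y = 855.9 N.
For equilibrium the remaining force must supply (−ΣF_x, −ΣF_y) = (292.8, -855.9) N.
Magnitude = √((292.8)² + (-855.9)²) = 904.6 N; direction = atan2(-855.9, 292.8) = 288.9°.

F ≈ 905 N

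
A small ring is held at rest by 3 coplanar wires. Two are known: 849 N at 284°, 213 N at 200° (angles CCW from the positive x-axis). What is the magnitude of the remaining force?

F ≈ 897 N

Sum the known components: ΣF_x = 5.237 N, ΣF_y = -896.6 N.
For equilibrium the remaining force must supply (−ΣF_x, −ΣF_y) = (-5.237, 896.6) N.
Magnitude = √((-5.237)² + (896.6)²) = 896.6 N; direction = atan2(896.6, -5.237) = 90.3°.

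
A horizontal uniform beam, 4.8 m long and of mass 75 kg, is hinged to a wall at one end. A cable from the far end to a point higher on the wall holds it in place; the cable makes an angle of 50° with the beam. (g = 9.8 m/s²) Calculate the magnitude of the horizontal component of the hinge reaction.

H_x ≈ 308 N

Take torques about the hinge: T sin 50° · 4.8 = 75×9.8×2.4 = 1764 N·m.
So T = 1764 / (0.7660 × 4.8) = 479.74 N.
ΣF_x = 0: H_x = T cos 50° = 308.37 N.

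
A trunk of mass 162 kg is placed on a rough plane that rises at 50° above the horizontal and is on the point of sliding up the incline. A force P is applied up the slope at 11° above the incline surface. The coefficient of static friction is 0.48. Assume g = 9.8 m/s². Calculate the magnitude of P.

P ≈ 1590 N

On the verge of sliding up the incline, friction equals μN and acts down the slope.
Perpendicular: N + P sin 11° = W cos 50° = 1020 N.
Along incline: P cos 11° = W sin 50° + μN  with W sin 50° = 1216 N.
Solving the pair for P and N: P = 1590 N, N = 717.2 N (and f = μN = 344.2 N).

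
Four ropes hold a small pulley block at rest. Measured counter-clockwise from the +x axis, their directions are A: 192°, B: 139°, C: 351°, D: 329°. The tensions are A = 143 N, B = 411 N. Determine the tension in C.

Resolve: ΣF_x = 143 cos 192° + 411 cos 139° + T_C cos 351° + T_D cos 329° = 0.
        ΣF_y = 143 sin 192° + 411 sin 139° + T_C sin 351° + T_D sin 329° = 0.
The known terms sum to (-450.1, 239.9) N, so 0.9877 T_C + 0.8572 T_D = 450.1 and -0.1564 T_C − 0.5150 T_D = -239.9.
Solving simultaneously: T_C = 69.82 N, T_D = 444.6 N.

T_C ≈ 69.8 N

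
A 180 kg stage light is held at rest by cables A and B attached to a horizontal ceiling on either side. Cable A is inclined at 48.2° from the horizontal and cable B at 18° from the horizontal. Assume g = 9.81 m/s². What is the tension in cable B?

Weight W = 180 × 9.81 = 1766 N acts straight down.
Horizontal: T_A cos 48.2° = T_B cos 18°  →  T_A = 1.427 T_B.
Vertical: T_A sin 48.2° + T_B sin 18° = 1766.
Substituting the horizontal relation into the vertical equation gives 1.373 T_B = 1766, so T_B = 1286 N.

T_B ≈ 1290 N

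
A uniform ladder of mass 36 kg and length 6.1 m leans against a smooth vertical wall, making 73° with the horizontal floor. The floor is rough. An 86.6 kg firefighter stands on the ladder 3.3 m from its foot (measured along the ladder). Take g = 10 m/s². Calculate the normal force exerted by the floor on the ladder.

ΣF_y = 0: N_floor = 36×10 + 86.6×10 = 1226 N.

N_floor ≈ 1230 N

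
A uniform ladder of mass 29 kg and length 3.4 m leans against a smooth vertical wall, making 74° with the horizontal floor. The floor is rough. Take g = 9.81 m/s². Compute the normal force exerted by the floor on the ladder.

N_floor ≈ 284 N

ΣF_y = 0: N_floor = 29×9.81 = 284.49 N.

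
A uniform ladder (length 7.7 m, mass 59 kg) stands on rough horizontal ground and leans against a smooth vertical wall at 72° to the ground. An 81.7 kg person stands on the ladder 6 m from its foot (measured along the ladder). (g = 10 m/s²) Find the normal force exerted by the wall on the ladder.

Torques about the foot: N_wall · 7.7 sin 72° = 59×10×3.85 cos 72° + 81.7×10×6 cos 72° → N_wall = 302.7 N.

N_wall ≈ 303 N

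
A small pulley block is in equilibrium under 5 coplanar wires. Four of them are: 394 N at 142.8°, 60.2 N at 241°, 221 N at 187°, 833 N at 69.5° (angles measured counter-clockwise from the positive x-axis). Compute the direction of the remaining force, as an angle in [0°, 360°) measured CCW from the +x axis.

Sum the known components: ΣF_x = -270.6 N, ΣF_y = 938.9 N.
For equilibrium the remaining force must supply (−ΣF_x, −ΣF_y) = (270.6, -938.9) N.
Magnitude = √((270.6)² + (-938.9)²) = 977.1 N; direction = atan2(-938.9, 270.6) = 286.1°.

θ ≈ 286°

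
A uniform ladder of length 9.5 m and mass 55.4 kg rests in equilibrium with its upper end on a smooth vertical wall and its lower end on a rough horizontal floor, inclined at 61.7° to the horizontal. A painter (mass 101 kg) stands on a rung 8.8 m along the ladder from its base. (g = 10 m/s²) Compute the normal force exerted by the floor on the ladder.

N_floor ≈ 1560 N

ΣF_y = 0: N_floor = 55.4×10 + 101×10 = 1564 N.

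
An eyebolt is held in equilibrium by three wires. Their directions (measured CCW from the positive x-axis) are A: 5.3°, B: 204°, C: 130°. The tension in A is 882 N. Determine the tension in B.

T_B ≈ 754 N

Resolve: ΣF_x = 882 cos 5.3° + T_B cos 204° + T_C cos 130° = 0.
        ΣF_y = 882 sin 5.3° + T_B sin 204° + T_C sin 130° = 0.
The known terms sum to (878.2, 81.47) N, so -0.9135 T_B − 0.6428 T_C = -878.2 and -0.4067 T_B + 0.7660 T_C = -81.47.
Solving simultaneously: T_B = 754.4 N, T_C = 294.2 N.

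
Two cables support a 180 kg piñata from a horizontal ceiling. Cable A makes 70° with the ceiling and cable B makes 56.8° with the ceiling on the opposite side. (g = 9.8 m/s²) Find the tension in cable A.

Weight W = 180 × 9.8 = 1764 N acts straight down.
Horizontal: T_A cos 70° = T_B cos 56.8°  →  T_B = 0.6246 T_A.
Vertical: T_A sin 70° + T_B sin 56.8° = 1764.
Substituting the horizontal relation into the vertical equation gives 1.462 T_A = 1764, so T_A = 1206 N.

T_A ≈ 1210 N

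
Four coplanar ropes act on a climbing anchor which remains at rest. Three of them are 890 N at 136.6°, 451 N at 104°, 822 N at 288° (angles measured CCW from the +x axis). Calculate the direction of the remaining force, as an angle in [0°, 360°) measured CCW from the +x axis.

Sum the known components: ΣF_x = -501.7 N, ΣF_y = 267.3 N.
For equilibrium the remaining force must supply (−ΣF_x, −ΣF_y) = (501.7, -267.3) N.
Magnitude = √((501.7)² + (-267.3)²) = 568.5 N; direction = atan2(-267.3, 501.7) = 332.0°.

θ ≈ 332°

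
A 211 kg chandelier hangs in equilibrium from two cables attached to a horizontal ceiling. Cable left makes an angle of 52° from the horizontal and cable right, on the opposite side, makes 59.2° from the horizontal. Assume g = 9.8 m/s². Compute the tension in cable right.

Weight W = 211 × 9.8 = 2068 N acts straight down.
Horizontal: T_left cos 52° = T_right cos 59.2°  →  T_left = 0.8317 T_right.
Vertical: T_left sin 52° + T_right sin 59.2° = 2068.
Substituting the horizontal relation into the vertical equation gives 1.514 T_right = 2068, so T_right = 1365 N.

T_right ≈ 1370 N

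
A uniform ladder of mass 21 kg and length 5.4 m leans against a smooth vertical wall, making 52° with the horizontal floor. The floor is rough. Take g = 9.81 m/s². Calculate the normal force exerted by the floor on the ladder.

ΣF_y = 0: N_floor = 21×9.81 = 206.01 N.

N_floor ≈ 206 N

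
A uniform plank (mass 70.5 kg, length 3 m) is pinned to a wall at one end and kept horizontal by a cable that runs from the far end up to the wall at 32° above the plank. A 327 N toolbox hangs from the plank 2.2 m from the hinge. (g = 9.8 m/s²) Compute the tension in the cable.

Take torques about the hinge: T sin 32° · 3 = 70.5×9.8×1.5 + 327×2.2 = 1755.8 N·m.
So T = 1755.8 / (0.5299 × 3) = 1104.4 N.

T ≈ 1100 N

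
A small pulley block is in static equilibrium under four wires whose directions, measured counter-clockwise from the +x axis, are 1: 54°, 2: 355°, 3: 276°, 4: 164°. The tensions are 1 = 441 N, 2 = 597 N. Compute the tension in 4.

Resolve: ΣF_x = 441 cos 54° + 597 cos 355° + T_3 cos 276° + T_4 cos 164° = 0.
        ΣF_y = 441 sin 54° + 597 sin 355° + T_3 sin 276° + T_4 sin 164° = 0.
The known terms sum to (853.9, 304.7) N, so 0.1045 T_3 − 0.9613 T_4 = -853.9 and -0.9945 T_3 + 0.2756 T_4 = -304.7.
Solving simultaneously: T_3 = 569.8 N, T_4 = 950.3 N.

T_4 ≈ 950 N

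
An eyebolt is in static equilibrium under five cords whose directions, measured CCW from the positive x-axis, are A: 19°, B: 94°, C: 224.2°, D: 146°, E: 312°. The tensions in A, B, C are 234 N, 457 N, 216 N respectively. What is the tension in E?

T_E ≈ 1390 N

Resolve: ΣF_x = 234 cos 19° + 457 cos 94° + 216 cos 224.2° + T_D cos 146° + T_E cos 312° = 0.
        ΣF_y = 234 sin 19° + 457 sin 94° + 216 sin 224.2° + T_D sin 146° + T_E sin 312° = 0.
The known terms sum to (34.52, 381.5) N, so -0.8290 T_D + 0.6691 T_E = -34.52 and 0.5592 T_D − 0.7431 T_E = -381.5.
Solving simultaneously: T_D = 1161 N, T_E = 1387 N.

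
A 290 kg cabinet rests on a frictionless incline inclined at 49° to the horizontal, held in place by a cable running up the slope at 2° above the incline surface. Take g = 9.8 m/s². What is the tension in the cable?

Take axes along and perpendicular to the incline. Weight components: W sin 49° = 2145 N down-slope, W cos 49° = 1865 N into the surface.
Along incline: T cos 2° = W sin 49° → T = 2146 N.
Perpendicular: N = W cos 49° − T sin 2° = 1790 N.

T ≈ 2150 N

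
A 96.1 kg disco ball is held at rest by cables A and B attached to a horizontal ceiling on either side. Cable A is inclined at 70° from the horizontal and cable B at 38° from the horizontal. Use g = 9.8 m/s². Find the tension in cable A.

Weight W = 96.1 × 9.8 = 941.8 N acts straight down.
Horizontal: T_A cos 70° = T_B cos 38°  →  T_B = 0.434 T_A.
Vertical: T_A sin 70° + T_B sin 38° = 941.8.
Substituting the horizontal relation into the vertical equation gives 1.207 T_A = 941.8, so T_A = 780.3 N.

T_A ≈ 780 N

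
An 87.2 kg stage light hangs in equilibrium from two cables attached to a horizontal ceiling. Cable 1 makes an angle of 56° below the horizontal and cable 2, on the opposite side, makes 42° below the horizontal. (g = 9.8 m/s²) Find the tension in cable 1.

Weight W = 87.2 × 9.8 = 854.6 N acts straight down.
Horizontal: T_1 cos 56° = T_2 cos 42°  →  T_2 = 0.7525 T_1.
Vertical: T_1 sin 56° + T_2 sin 42° = 854.6.
Substituting the horizontal relation into the vertical equation gives 1.333 T_1 = 854.6, so T_1 = 641.3 N.

T_1 ≈ 641 N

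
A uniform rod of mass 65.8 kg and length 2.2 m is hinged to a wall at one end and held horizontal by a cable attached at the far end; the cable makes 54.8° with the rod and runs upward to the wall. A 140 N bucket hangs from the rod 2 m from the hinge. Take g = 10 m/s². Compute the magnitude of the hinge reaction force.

|H| ≈ 469 N

Take torques about the hinge: T sin 54.8° · 2.2 = 65.8×10×1.1 + 140×2 = 1003.8 N·m.
So T = 1003.8 / (0.8171 × 2.2) = 558.37 N.
ΣF_x = 0: H_x = T cos 54.8° = 321.87 N.
ΣF_y = 0: H_y = (65.8×10 + 140) − T sin 54.8° = 798 − 456.27 = 341.73 N.
|H| = √(H_x² + H_y²) = √((321.87)² + (341.73)²) = 469.44 N.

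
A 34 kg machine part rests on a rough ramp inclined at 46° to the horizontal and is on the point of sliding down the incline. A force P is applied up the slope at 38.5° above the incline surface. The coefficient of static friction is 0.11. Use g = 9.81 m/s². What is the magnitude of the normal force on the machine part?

N ≈ 44.8 N

On the verge of sliding down the incline, friction equals μN and acts up the slope.
Perpendicular: N + P sin 38.5° = W cos 46° = 231.7 N.
Along incline: P cos 38.5° + μN = W sin 46° with W sin 46° = 239.9 N.
Solving the pair for P and N: P = 300.3 N, N = 44.77 N (and f = μN = 4.924 N).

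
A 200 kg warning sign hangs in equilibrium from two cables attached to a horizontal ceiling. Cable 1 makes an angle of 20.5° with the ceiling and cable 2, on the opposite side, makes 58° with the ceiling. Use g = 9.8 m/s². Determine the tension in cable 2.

Weight W = 200 × 9.8 = 1960 N acts straight down.
Horizontal: T_1 cos 20.5° = T_2 cos 58°  →  T_1 = 0.5657 T_2.
Vertical: T_1 sin 20.5° + T_2 sin 58° = 1960.
Substituting the horizontal relation into the vertical equation gives 1.046 T_2 = 1960, so T_2 = 1873 N.

T_2 ≈ 1870 N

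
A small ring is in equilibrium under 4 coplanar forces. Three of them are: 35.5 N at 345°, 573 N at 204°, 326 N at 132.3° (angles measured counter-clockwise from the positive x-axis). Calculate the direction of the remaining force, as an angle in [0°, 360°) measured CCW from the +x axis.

θ ≈ 0.0912°

Sum the known components: ΣF_x = -708.6 N, ΣF_y = -1.128 N.
For equilibrium the remaining force must supply (−ΣF_x, −ΣF_y) = (708.6, 1.128) N.
Magnitude = √((708.6)² + (1.128)²) = 708.6 N; direction = atan2(1.128, 708.6) = 0.1°.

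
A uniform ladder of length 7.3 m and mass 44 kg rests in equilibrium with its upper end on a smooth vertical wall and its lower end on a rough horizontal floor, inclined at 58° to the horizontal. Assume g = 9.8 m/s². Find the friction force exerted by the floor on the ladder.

Torques about the foot: N_wall · 7.3 sin 58° = 44×9.8×3.65 cos 58° → N_wall = 134.72 N.
ΣF_x = 0: f_floor = N_wall = 134.72 N.

f ≈ 135 N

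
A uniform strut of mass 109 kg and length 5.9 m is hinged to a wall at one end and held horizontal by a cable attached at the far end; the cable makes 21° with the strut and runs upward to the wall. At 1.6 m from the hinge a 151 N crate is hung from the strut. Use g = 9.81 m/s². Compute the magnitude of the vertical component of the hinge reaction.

Take torques about the hinge: T sin 21° · 5.9 = 109×9.81×2.95 + 151×1.6 = 3396 N·m.
So T = 3396 / (0.3584 × 5.9) = 1606.2 N.
ΣF_y = 0: H_y = (109×9.81 + 151) − T sin 21° = 1220.3 − 575.59 = 644.7 N.

|H_y| ≈ 645 N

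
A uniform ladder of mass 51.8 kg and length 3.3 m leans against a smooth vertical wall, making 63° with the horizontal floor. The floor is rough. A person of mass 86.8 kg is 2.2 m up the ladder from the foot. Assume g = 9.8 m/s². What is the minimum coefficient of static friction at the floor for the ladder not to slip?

μ_min ≈ 0.308

ΣF_y = 0: N_floor = 51.8×9.8 + 86.8×9.8 = 1358.3 N.
Torques about the foot: N_wall · 3.3 sin 63° = 51.8×9.8×1.65 cos 63° + 86.8×9.8×2.2 cos 63° → N_wall = 418.28 N.
ΣF_x = 0: f_floor = N_wall = 418.28 N.
μ_min = f_floor / N_floor = 418.28 / 1358.3 = 0.3079.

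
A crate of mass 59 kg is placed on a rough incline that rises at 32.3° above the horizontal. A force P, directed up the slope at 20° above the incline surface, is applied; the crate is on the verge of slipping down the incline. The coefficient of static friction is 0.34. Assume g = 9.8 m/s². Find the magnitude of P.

On the verge of sliding down the incline, friction equals μN and acts up the slope.
Perpendicular: N + P sin 20° = W cos 32.3° = 488.7 N.
Along incline: P cos 20° + μN = W sin 32.3° with W sin 32.3° = 309 N.
Solving the pair for P and N: P = 173.4 N, N = 429.4 N (and f = μN = 146 N).

P ≈ 173 N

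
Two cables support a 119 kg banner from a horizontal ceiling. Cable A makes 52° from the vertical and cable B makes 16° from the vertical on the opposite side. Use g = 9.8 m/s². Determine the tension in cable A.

T_A ≈ 347 N

Angles from the horizontal: cable A is 90° − 52° = 38°, cable B is 90° − 16° = 74°.
Weight W = 119 × 9.8 = 1166 N acts straight down.
Horizontal: T_A cos 38° = T_B cos 74°  →  T_B = 2.859 T_A.
Vertical: T_A sin 38° + T_B sin 74° = 1166.
Substituting the horizontal relation into the vertical equation gives 3.364 T_A = 1166, so T_A = 346.7 N.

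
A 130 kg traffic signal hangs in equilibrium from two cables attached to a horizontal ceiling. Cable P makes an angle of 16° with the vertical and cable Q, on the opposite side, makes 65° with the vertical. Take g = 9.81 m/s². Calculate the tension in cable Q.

Angles from the horizontal: cable P is 90° − 16° = 74°, cable Q is 90° − 65° = 25°.
Weight W = 130 × 9.81 = 1275 N acts straight down.
Horizontal: T_P cos 74° = T_Q cos 25°  →  T_P = 3.288 T_Q.
Vertical: T_P sin 74° + T_Q sin 25° = 1275.
Substituting the horizontal relation into the vertical equation gives 3.583 T_Q = 1275, so T_Q = 355.9 N.

T_Q ≈ 356 N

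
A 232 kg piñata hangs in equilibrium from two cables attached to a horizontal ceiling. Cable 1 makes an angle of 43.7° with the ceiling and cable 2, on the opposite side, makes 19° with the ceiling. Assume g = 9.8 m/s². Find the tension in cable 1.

T_1 ≈ 2420 N

Weight W = 232 × 9.8 = 2274 N acts straight down.
Horizontal: T_1 cos 43.7° = T_2 cos 19°  →  T_2 = 0.7646 T_1.
Vertical: T_1 sin 43.7° + T_2 sin 19° = 2274.
Substituting the horizontal relation into the vertical equation gives 0.9398 T_1 = 2274, so T_1 = 2419 N.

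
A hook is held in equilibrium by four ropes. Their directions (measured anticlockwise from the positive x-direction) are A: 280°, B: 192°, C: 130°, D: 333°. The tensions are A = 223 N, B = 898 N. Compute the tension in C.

T_C ≈ 1900 N

Resolve: ΣF_x = 223 cos 280° + 898 cos 192° + T_C cos 130° + T_D cos 333° = 0.
        ΣF_y = 223 sin 280° + 898 sin 192° + T_C sin 130° + T_D sin 333° = 0.
The known terms sum to (-839.7, -406.3) N, so -0.6428 T_C + 0.8910 T_D = 839.7 and 0.7660 T_C − 0.4540 T_D = 406.3.
Solving simultaneously: T_C = 1902 N, T_D = 2315 N.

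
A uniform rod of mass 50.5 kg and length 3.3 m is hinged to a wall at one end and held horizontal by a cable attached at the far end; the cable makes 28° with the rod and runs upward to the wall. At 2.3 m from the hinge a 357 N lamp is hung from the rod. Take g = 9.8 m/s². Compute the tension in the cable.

Take torques about the hinge: T sin 28° · 3.3 = 50.5×9.8×1.65 + 357×2.3 = 1637.7 N·m.
So T = 1637.7 / (0.4695 × 3.3) = 1057.1 N.

T ≈ 1060 N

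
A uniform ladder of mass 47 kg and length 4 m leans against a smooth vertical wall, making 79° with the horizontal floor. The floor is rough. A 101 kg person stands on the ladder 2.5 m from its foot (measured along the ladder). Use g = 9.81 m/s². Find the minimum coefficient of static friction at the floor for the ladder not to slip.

ΣF_y = 0: N_floor = 47×9.81 + 101×9.81 = 1451.9 N.
Torques about the foot: N_wall · 4 sin 79° = 47×9.81×2 cos 79° + 101×9.81×2.5 cos 79° → N_wall = 165.18 N.
ΣF_x = 0: f_floor = N_wall = 165.18 N.
μ_min = f_floor / N_floor = 165.18 / 1451.9 = 0.1138.

μ_min ≈ 0.114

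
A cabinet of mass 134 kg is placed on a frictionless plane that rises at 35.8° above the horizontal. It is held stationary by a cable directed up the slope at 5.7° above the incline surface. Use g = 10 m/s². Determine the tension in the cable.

T ≈ 788 N

Take axes along and perpendicular to the incline. Weight components: W sin 35.8° = 783.8 N down-slope, W cos 35.8° = 1087 N into the surface.
Along incline: T cos 5.7° = W sin 35.8° → T = 787.7 N.
Perpendicular: N = W cos 35.8° − T sin 5.7° = 1009 N.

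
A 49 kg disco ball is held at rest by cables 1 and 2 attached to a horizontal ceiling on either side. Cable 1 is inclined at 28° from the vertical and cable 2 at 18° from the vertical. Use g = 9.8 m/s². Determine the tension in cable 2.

Angles from the horizontal: cable 1 is 90° − 28° = 62°, cable 2 is 90° − 18° = 72°.
Weight W = 49 × 9.8 = 480.2 N acts straight down.
Horizontal: T_1 cos 62° = T_2 cos 72°  →  T_1 = 0.6582 T_2.
Vertical: T_1 sin 62° + T_2 sin 72° = 480.2.
Substituting the horizontal relation into the vertical equation gives 1.532 T_2 = 480.2, so T_2 = 313.4 N.

T_2 ≈ 313 N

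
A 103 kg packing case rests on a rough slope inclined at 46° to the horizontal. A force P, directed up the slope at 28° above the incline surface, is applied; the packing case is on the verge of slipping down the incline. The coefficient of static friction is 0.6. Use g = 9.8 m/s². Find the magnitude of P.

P ≈ 508 N

On the verge of sliding down the incline, friction equals μN and acts up the slope.
Perpendicular: N + P sin 28° = W cos 46° = 701.2 N.
Along incline: P cos 28° + μN = W sin 46° with W sin 46° = 726.1 N.
Solving the pair for P and N: P = 507.9 N, N = 462.7 N (and f = μN = 277.6 N).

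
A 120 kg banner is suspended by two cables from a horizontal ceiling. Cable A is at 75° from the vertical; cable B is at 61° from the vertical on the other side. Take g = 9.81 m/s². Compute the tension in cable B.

Angles from the horizontal: cable A is 90° − 75° = 15°, cable B is 90° − 61° = 29°.
Weight W = 120 × 9.81 = 1177 N acts straight down.
Horizontal: T_A cos 15° = T_B cos 29°  →  T_A = 0.9055 T_B.
Vertical: T_A sin 15° + T_B sin 29° = 1177.
Substituting the horizontal relation into the vertical equation gives 0.7192 T_B = 1177, so T_B = 1637 N.

T_B ≈ 1640 N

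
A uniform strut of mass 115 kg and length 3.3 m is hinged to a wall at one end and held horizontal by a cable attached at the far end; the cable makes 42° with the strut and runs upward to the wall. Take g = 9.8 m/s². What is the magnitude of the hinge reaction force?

Take torques about the hinge: T sin 42° · 3.3 = 115×9.8×1.65 = 1859.5 N·m.
So T = 1859.5 / (0.6691 × 3.3) = 842.14 N.
ΣF_x = 0: H_x = T cos 42° = 625.83 N.
ΣF_y = 0: H_y = (115×9.8) − T sin 42° = 1127 − 563.5 = 563.5 N.
|H| = √(H_x² + H_y²) = √((625.83)² + (563.5)²) = 842.14 N.

|H| ≈ 842 N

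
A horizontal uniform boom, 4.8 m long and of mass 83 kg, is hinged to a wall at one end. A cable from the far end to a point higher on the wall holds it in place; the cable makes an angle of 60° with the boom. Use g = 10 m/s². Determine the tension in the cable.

Take torques about the hinge: T sin 60° · 4.8 = 83×10×2.4 = 1992 N·m.
So T = 1992 / (0.8660 × 4.8) = 479.2 N.

T ≈ 479 N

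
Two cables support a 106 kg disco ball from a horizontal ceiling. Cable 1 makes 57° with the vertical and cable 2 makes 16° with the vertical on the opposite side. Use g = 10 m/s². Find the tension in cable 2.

Angles from the horizontal: cable 1 is 90° − 57° = 33°, cable 2 is 90° − 16° = 74°.
Weight W = 106 × 10 = 1060 N acts straight down.
Horizontal: T_1 cos 33° = T_2 cos 74°  →  T_1 = 0.3287 T_2.
Vertical: T_1 sin 33° + T_2 sin 74° = 1060.
Substituting the horizontal relation into the vertical equation gives 1.14 T_2 = 1060, so T_2 = 929.6 N.

T_2 ≈ 930 N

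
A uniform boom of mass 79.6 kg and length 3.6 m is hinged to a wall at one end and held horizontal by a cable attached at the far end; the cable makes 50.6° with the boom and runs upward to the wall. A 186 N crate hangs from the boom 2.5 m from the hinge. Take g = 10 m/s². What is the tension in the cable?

T ≈ 682 N

Take torques about the hinge: T sin 50.6° · 3.6 = 79.6×10×1.8 + 186×2.5 = 1897.8 N·m.
So T = 1897.8 / (0.7727 × 3.6) = 682.21 N.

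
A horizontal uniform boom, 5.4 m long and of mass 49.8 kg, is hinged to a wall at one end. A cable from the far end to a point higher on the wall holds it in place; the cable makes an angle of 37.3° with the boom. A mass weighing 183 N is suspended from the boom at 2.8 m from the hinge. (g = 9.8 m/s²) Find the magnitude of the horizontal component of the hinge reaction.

H_x ≈ 445 N

Take torques about the hinge: T sin 37.3° · 5.4 = 49.8×9.8×2.7 + 183×2.8 = 1830.1 N·m.
So T = 1830.1 / (0.6060 × 5.4) = 559.27 N.
ΣF_x = 0: H_x = T cos 37.3° = 444.88 N.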